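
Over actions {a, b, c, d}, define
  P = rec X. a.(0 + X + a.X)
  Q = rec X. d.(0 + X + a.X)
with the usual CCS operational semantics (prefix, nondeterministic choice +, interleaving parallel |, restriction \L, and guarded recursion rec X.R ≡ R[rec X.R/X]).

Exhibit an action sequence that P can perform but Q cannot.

a

P's transition system — 2 states:
  m0 = rec X. a.(0 + X + a.X) | —a→ m1
  m1 = 0 + (rec X. a.(0 + X + a.X)) + a.(rec X. a.(0 + X + a.X)) | —a→ m0, —a→ m1
Q's transition system — 2 states:
  n0 = rec X. d.(0 + X + a.X) | —d→ n1
  n1 = 0 + (rec X. d.(0 + X + a.X)) + a.(rec X. d.(0 + X + a.X)) | —a→ n0, —d→ n1
Executing a from P (initial set {m0}):
  [1] a ⇒ {m1}
  ✓ P
Executing a from Q (initial set {n0}):
  [1] a ⇒ no successor for Q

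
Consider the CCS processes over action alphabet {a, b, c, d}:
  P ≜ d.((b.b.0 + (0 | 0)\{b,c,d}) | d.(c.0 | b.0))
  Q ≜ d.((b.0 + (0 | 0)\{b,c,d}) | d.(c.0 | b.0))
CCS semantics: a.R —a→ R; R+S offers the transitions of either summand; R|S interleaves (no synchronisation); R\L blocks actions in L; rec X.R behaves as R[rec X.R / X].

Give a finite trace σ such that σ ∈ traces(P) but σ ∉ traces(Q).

LTS(P): 16 reachable states
  p0 = d.((b.b.0 + (0 | 0)\{b,c,d}) | d.(c.0 | b.0)) ⊢ —d→ p1
  p1 = (b.b.0 + (0 | 0)\{b,c,d}) | d.(c.0 | b.0) ⊢ —b→ p2, —d→ p3
  p2 = b.0 | d.(c.0 | b.0) ⊢ —b→ p4, —d→ p5
  p3 = (b.b.0 + (0 | 0)\{b,c,d}) | (c.0 | b.0) ⊢ —b→ p5, —b→ p6, —c→ p7
  p4 = 0 | d.(c.0 | b.0) ⊢ —d→ p8
  p5 = b.0 | (c.0 | b.0) ⊢ —b→ p8, —b→ p9, —c→ p10
  p6 = (b.b.0 + (0 | 0)\{b,c,d}) | (c.0 | 0) ⊢ —b→ p9, —c→ p11
  p7 = (b.b.0 + (0 | 0)\{b,c,d}) | (0 | b.0) ⊢ —b→ p10, —b→ p11
  p8 = 0 | (c.0 | b.0) ⊢ —b→ p12, —c→ p13
  p9 = b.0 | (c.0 | 0) ⊢ —b→ p12, —c→ p14
  p10 = b.0 | (0 | b.0) ⊢ —b→ p13, —b→ p14
  p11 = (b.b.0 + (0 | 0)\{b,c,d}) | (0 | 0) ⊢ —b→ p14
  p12 = 0 | (c.0 | 0) ⊢ —c→ p15
  p13 = 0 | (0 | b.0) ⊢ —b→ p15
  p14 = b.0 | (0 | 0) ⊢ —b→ p15
  p15 = 0 | (0 | 0) ⊢ ∅
LTS(Q): 11 reachable states
  q0 = d.((b.0 + (0 | 0)\{b,c,d}) | d.(c.0 | b.0)) ⊢ —d→ q1
  q1 = (b.0 + (0 | 0)\{b,c,d}) | d.(c.0 | b.0) ⊢ —b→ q2, —d→ q3
  q2 = 0 | d.(c.0 | b.0) ⊢ —d→ q4
  q3 = (b.0 + (0 | 0)\{b,c,d}) | (c.0 | b.0) ⊢ —b→ q4, —b→ q5, —c→ q6
  q4 = 0 | (c.0 | b.0) ⊢ —b→ q7, —c→ q8
  q5 = (b.0 + (0 | 0)\{b,c,d}) | (c.0 | 0) ⊢ —b→ q7, —c→ q9
  q6 = (b.0 + (0 | 0)\{b,c,d}) | (0 | b.0) ⊢ —b→ q8, —b→ q9
  q7 = 0 | (c.0 | 0) ⊢ —c→ q10
  q8 = 0 | (0 | b.0) ⊢ —b→ q10
  q9 = (b.0 + (0 | 0)\{b,c,d}) | (0 | 0) ⊢ —b→ q10
  q10 = 0 | (0 | 0) ⊢ ∅
Run σ = ⟨dbb⟩ on P: start {p0}
  after d @ step 1: {p1}
  after b @ step 2: {p2}
  after b @ step 3: {p4}
  ✓ P
Run σ = ⟨dbb⟩ on Q: start {q0}
  after d @ step 1: {q1}
  after b @ step 2: {q2}
  after b @ step 3: ∅ (Q stuck)

dbb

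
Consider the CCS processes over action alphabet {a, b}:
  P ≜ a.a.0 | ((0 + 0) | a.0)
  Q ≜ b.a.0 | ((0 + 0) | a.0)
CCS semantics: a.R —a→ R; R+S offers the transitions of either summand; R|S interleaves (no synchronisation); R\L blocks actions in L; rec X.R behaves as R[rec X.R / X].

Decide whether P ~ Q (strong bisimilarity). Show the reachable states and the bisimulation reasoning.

P ≁ Q

LTS(P): 6 reachable states
  p0 = a.a.0 | ((0 + 0) | a.0) has moves -a-> p1, -a-> p2
  p1 = a.0 | ((0 + 0) | a.0) has moves -a-> p3, -a-> p4
  p2 = a.a.0 | ((0 + 0) | 0) has moves -a-> p4
  p3 = 0 | ((0 + 0) | a.0) has moves -a-> p5
  p4 = a.0 | ((0 + 0) | 0) has moves -a-> p5
  p5 = 0 | ((0 + 0) | 0) has moves deadlocked
LTS(Q): 6 reachable states
  q0 = b.a.0 | ((0 + 0) | a.0) has moves -a-> q1, -b-> q2
  q1 = b.a.0 | ((0 + 0) | 0) has moves -b-> q3
  q2 = a.0 | ((0 + 0) | a.0) has moves -a-> q3, -a-> q4
  q3 = a.0 | ((0 + 0) | 0) has moves -a-> q5
  q4 = 0 | ((0 + 0) | a.0) has moves -a-> q5
  q5 = 0 | ((0 + 0) | 0) has moves deadlocked
Bisimilarity quotient blocks:
  B0 = {p0}
  B1 = {p1, p2, q2}
  B2 = {p3, p4, q3, q4}
  B3 = {p5, q5}
  B4 = {q0}
  B5 = {q1}
p0 ∈ B0, q0 ∈ B4 → different blocks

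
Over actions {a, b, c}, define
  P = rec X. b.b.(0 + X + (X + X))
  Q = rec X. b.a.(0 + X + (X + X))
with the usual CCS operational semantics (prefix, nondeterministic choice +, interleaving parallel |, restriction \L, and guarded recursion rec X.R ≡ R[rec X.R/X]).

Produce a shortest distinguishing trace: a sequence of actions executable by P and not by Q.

LTS(P): 3 reachable states
  s0 = rec X. b.b.(0 + X + (X + X)) has moves ··b··> s1
  s1 = b.(0 + (rec X. b.b.(0 + X + (X + X))) + ((rec X. b.b.(0 + X + (X + X))) + (rec X. b.b.(0 + X + (X + X))))) has moves ··b··> s2
  s2 = 0 + (rec X. b.b.(0 + X + (X + X))) + ((rec X. b.b.(0 + X + (X + X))) + (rec X. b.b.(0 + X + (X + X)))) has moves ··b··> s1
LTS(Q): 3 reachable states
  t0 = rec X. b.a.(0 + X + (X + X)) has moves ··b··> t1
  t1 = a.(0 + (rec X. b.a.(0 + X + (X + X))) + ((rec X. b.a.(0 + X + (X + X))) + (rec X. b.a.(0 + X + (X + X))))) has moves ··a··> t2
  t2 = 0 + (rec X. b.a.(0 + X + (X + X))) + ((rec X. b.a.(0 + X + (X + X))) + (rec X. b.a.(0 + X + (X + X)))) has moves ··b··> t1
Trace ⟨bb⟩ through P, begin at {s0}:
  [1] b ⇒ {s1}
  [2] b ⇒ {s2}
  — P admits the full trace.
Trace ⟨bb⟩ through Q, begin at {t0}:
  [1] b ⇒ {t1}
  [2] b ⇒ no successor for Q

bb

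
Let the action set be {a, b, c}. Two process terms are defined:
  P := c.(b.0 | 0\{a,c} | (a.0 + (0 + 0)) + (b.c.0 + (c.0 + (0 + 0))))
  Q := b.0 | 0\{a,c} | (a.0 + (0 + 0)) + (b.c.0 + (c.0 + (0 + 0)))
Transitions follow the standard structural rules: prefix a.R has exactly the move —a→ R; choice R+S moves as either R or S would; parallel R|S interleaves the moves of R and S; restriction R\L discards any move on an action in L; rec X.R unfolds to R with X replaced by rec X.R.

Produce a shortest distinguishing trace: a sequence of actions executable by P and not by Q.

P's transition system — 7 states:
  m0 = c.(b.0 | 0\{a,c} | (a.0 + (0 + 0)) + (b.c.0 + (c.0 + (0 + 0)))) :: —c→ m1
  m1 = b.0 | 0\{a,c} | (a.0 + (0 + 0)) + (b.c.0 + (c.0 + (0 + 0))) :: —a→ m2, —b→ m3, —b→ m4, —c→ m5
  m2 = b.0 | 0\{a,c} | 0 :: —b→ m6
  m3 = 0 | 0\{a,c} | (a.0 + (0 + 0)) :: —a→ m6
  m4 = c.0 :: —c→ m5
  m5 = 0 :: ∅
  m6 = 0 | 0\{a,c} | 0 :: ∅
Q's transition system — 6 states:
  n0 = b.0 | 0\{a,c} | (a.0 + (0 + 0)) + (b.c.0 + (c.0 + (0 + 0))) :: —a→ n1, —b→ n2, —b→ n3, —c→ n4
  n1 = b.0 | 0\{a,c} | 0 :: —b→ n5
  n2 = 0 | 0\{a,c} | (a.0 + (0 + 0)) :: —a→ n5
  n3 = c.0 :: —c→ n4
  n4 = 0 :: ∅
  n5 = 0 | 0\{a,c} | 0 :: ∅
Executing ca from P (initial set {m0}):
  step 1 (c): {m1}
  step 2 (a): {m2}
  P completes σ.
Executing ca from Q (initial set {n0}):
  step 1 (c): {n4}
  step 2 (a): no successor for Q

ca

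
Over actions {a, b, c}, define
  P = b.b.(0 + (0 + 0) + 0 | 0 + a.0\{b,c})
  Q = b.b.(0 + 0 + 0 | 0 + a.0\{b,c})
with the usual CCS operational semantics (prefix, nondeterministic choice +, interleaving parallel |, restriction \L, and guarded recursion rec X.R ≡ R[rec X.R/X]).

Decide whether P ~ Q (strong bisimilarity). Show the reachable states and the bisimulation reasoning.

P ~ Q

Reachable graph of P (4 states):
  s0 = b.b.(0 + (0 + 0) + 0 | 0 + a.0\{b,c}) :: -b-> s1
  s1 = b.(0 + (0 + 0) + 0 | 0 + a.0\{b,c}) :: -b-> s2
  s2 = 0 + (0 + 0) + 0 | 0 + a.0\{b,c} :: -a-> s3
  s3 = 0\{b,c} :: ∅
Reachable graph of Q (4 states):
  t0 = b.b.(0 + 0 + 0 | 0 + a.0\{b,c}) :: -b-> t1
  t1 = b.(0 + 0 + 0 | 0 + a.0\{b,c}) :: -b-> t2
  t2 = 0 + 0 + 0 | 0 + a.0\{b,c} :: -a-> t3
  t3 = 0\{b,c} :: ∅
Partition-refinement fixed point:
  B0 = {s0, t0}
  B1 = {s1, t1}
  B2 = {s2, t2}
  B3 = {s3, t3}
s0 ∈ B0, t0 ∈ B0 → same block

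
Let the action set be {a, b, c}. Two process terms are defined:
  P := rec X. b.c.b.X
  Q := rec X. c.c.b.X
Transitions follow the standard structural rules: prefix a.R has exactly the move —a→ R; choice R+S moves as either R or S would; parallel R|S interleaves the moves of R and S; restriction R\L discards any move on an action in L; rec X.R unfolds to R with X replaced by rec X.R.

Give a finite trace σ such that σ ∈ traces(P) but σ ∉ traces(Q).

P's transition system — 3 states:
  s0 = rec X. b.c.b.X has moves --b--▸ s1
  s1 = c.b.(rec X. b.c.b.X) has moves --c--▸ s2
  s2 = b.(rec X. b.c.b.X) has moves --b--▸ s0
Q's transition system — 3 states:
  t0 = rec X. c.c.b.X has moves --c--▸ t1
  t1 = c.b.(rec X. c.c.b.X) has moves --c--▸ t2
  t2 = b.(rec X. c.c.b.X) has moves --b--▸ t0
Trace ⟨b⟩ through P, begin at {s0}:
  step 1 (b): {s1}
  — P admits the full trace.
Trace ⟨b⟩ through Q, begin at {t0}:
  step 1 (b): ∅ (Q stuck)

b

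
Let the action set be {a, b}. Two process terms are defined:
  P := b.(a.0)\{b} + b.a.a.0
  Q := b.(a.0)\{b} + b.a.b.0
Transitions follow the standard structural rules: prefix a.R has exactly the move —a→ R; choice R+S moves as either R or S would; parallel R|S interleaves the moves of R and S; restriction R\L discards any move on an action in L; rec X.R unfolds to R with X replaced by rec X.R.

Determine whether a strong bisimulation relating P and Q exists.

P ≁ Q

Reachable graph of P (6 states):
  s0 = b.(a.0)\{b} + b.a.a.0 ⊢ ··b··> s1, ··b··> s2
  s1 = (a.0)\{b} ⊢ ··a··> s3
  s2 = a.a.0 ⊢ ··a··> s4
  s3 = 0\{b} ⊢ stopped
  s4 = a.0 ⊢ ··a··> s5
  s5 = 0 ⊢ stopped
Reachable graph of Q (6 states):
  t0 = b.(a.0)\{b} + b.a.b.0 ⊢ ··b··> t1, ··b··> t2
  t1 = (a.0)\{b} ⊢ ··a··> t3
  t2 = a.b.0 ⊢ ··a··> t4
  t3 = 0\{b} ⊢ stopped
  t4 = b.0 ⊢ ··b··> t5
  t5 = 0 ⊢ stopped
Bisimilarity quotient blocks:
  B0 = {s0}
  B1 = {s1, s4, t1}
  B2 = {s3, s5, t3, t5}
  B3 = {s2}
  B4 = {t0}
  B5 = {t2}
  B6 = {t4}
s0 ∈ B0, t0 ∈ B4 → different blocks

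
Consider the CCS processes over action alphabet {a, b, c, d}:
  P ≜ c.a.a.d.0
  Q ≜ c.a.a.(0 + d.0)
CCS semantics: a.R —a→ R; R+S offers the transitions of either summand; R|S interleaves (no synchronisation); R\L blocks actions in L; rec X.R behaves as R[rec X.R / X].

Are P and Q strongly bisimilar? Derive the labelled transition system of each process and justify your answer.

bisimilar

LTS(P): 5 reachable states
  u0 = c.a.a.d.0 ⊢ --c--▸ u1
  u1 = a.a.d.0 ⊢ --a--▸ u2
  u2 = a.d.0 ⊢ --a--▸ u3
  u3 = d.0 ⊢ --d--▸ u4
  u4 = 0 ⊢ stopped
LTS(Q): 5 reachable states
  v0 = c.a.a.(0 + d.0) ⊢ --c--▸ v1
  v1 = a.a.(0 + d.0) ⊢ --a--▸ v2
  v2 = a.(0 + d.0) ⊢ --a--▸ v3
  v3 = 0 + d.0 ⊢ --d--▸ v4
  v4 = 0 ⊢ stopped
Partition-refinement fixed point:
  B0 = {u0, v0}
  B1 = {u1, v1}
  B2 = {u2, v2}
  B3 = {u3, v3}
  B4 = {u4, v4}
u0 ∈ B0, v0 ∈ B0 → same block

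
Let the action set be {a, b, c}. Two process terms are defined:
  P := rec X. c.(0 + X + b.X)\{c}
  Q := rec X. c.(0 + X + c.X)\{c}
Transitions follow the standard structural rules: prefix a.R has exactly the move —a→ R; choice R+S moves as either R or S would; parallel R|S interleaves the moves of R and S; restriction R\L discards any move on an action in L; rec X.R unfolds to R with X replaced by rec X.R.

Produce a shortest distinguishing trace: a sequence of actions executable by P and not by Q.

LTS(P): 3 reachable states
  s0 = rec X. c.(0 + X + b.X)\{c} has moves -c-> s1
  s1 = (0 + (rec X. c.(0 + X + b.X)\{c}) + b.(rec X. c.(0 + X + b.X)\{c}))\{c} has moves -b-> s2
  s2 = (rec X. c.(0 + X + b.X)\{c})\{c} has moves stopped
LTS(Q): 2 reachable states
  t0 = rec X. c.(0 + X + c.X)\{c} has moves -c-> t1
  t1 = (0 + (rec X. c.(0 + X + c.X)\{c}) + c.(rec X. c.(0 + X + c.X)\{c}))\{c} has moves stopped
Trace ⟨cb⟩ through P, begin at {s0}:
  step 1 (c): {s1}
  step 2 (b): {s2}
  ✓ P
Trace ⟨cb⟩ through Q, begin at {t0}:
  step 1 (c): {t1}
  step 2 (b): no successor for Q

cb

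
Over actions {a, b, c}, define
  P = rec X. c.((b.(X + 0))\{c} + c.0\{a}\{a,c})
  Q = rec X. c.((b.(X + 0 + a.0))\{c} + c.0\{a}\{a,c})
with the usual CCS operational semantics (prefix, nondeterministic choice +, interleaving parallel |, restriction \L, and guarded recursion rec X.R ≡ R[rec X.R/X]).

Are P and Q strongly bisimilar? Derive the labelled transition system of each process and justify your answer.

not bisimilar

LTS(P): 4 reachable states
  u0 = rec X. c.((b.(X + 0))\{c} + c.0\{a}\{a,c}) ⊢ =c=> u1
  u1 = (b.((rec X. c.((b.(X + 0))\{c} + c.0\{a}\{a,c})) + 0))\{c} + c.0\{a}\{a,c} ⊢ =b=> u2, =c=> u3
  u2 = ((rec X. c.((b.(X + 0))\{c} + c.0\{a}\{a,c})) + 0)\{c} ⊢ ·
  u3 = 0\{a}\{a,c} ⊢ ·
LTS(Q): 5 reachable states
  v0 = rec X. c.((b.(X + 0 + a.0))\{c} + c.0\{a}\{a,c}) ⊢ =c=> v1
  v1 = (b.((rec X. c.((b.(X + 0 + a.0))\{c} + c.0\{a}\{a,c})) + 0 + a.0))\{c} + c.0\{a}\{a,c} ⊢ =b=> v2, =c=> v3
  v2 = ((rec X. c.((b.(X + 0 + a.0))\{c} + c.0\{a}\{a,c})) + 0 + a.0)\{c} ⊢ =a=> v4
  v3 = 0\{a}\{a,c} ⊢ ·
  v4 = 0\{c} ⊢ ·
Partition-refinement fixed point:
  B0 = {u0}
  B1 = {u1}
  B2 = {u2, u3, v3, v4}
  B3 = {v0}
  B4 = {v1}
  B5 = {v2}
u0 ∈ B0, v0 ∈ B3 → different blocks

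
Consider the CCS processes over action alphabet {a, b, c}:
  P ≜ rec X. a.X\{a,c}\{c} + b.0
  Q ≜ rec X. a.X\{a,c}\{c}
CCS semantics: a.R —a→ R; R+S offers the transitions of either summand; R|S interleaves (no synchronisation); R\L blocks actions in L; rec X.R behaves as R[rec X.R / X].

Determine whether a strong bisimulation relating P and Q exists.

not bisimilar

P's transition system — 4 states:
  m0 = rec X. a.X\{a,c}\{c} + b.0 :: --a--▸ m1, --b--▸ m2
  m1 = (rec X. a.X\{a,c}\{c} + b.0)\{a,c}\{c} :: --b--▸ m3
  m2 = 0 :: stopped
  m3 = 0\{a,c}\{c} :: stopped
Q's transition system — 2 states:
  n0 = rec X. a.X\{a,c}\{c} :: --a--▸ n1
  n1 = (rec X. a.X\{a,c}\{c})\{a,c}\{c} :: stopped
Coarsest stable partition (strong bisimilarity classes):
  B0 = {m0}
  B1 = {m2, m3, n1}
  B2 = {m1}
  B3 = {n0}
m0 ∈ B0, n0 ∈ B3 → different blocks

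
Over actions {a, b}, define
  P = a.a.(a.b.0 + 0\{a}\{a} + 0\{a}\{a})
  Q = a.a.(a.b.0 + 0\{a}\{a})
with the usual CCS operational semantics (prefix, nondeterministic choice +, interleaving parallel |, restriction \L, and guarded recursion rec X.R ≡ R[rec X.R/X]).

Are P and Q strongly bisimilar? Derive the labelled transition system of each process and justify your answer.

Reachable graph of P (5 states):
  p0 = a.a.(a.b.0 + 0\{a}\{a} + 0\{a}\{a}) has moves --a--▸ p1
  p1 = a.(a.b.0 + 0\{a}\{a} + 0\{a}\{a}) has moves --a--▸ p2
  p2 = a.b.0 + 0\{a}\{a} + 0\{a}\{a} has moves --a--▸ p3
  p3 = b.0 has moves --b--▸ p4
  p4 = 0 has moves ∅
Reachable graph of Q (5 states):
  q0 = a.a.(a.b.0 + 0\{a}\{a}) has moves --a--▸ q1
  q1 = a.(a.b.0 + 0\{a}\{a}) has moves --a--▸ q2
  q2 = a.b.0 + 0\{a}\{a} has moves --a--▸ q3
  q3 = b.0 has moves --b--▸ q4
  q4 = 0 has moves ∅
Partition-refinement fixed point:
  B0 = {p0, q0}
  B1 = {p1, q1}
  B2 = {p2, q2}
  B3 = {p3, q3}
  B4 = {p4, q4}
p0 ∈ B0, q0 ∈ B0 → same block

bisimilar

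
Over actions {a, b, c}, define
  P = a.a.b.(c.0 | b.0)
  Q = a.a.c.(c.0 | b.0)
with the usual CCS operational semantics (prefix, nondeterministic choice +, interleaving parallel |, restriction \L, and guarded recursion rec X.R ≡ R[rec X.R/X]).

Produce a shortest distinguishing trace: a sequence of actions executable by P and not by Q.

aab

Reachable graph of P (7 states):
  s0 = a.a.b.(c.0 | b.0) | --a--▸ s1
  s1 = a.b.(c.0 | b.0) | --a--▸ s2
  s2 = b.(c.0 | b.0) | --b--▸ s3
  s3 = c.0 | b.0 | --b--▸ s4, --c--▸ s5
  s4 = c.0 | 0 | --c--▸ s6
  s5 = 0 | b.0 | --b--▸ s6
  s6 = 0 | 0 | stopped
Reachable graph of Q (7 states):
  t0 = a.a.c.(c.0 | b.0) | --a--▸ t1
  t1 = a.c.(c.0 | b.0) | --a--▸ t2
  t2 = c.(c.0 | b.0) | --c--▸ t3
  t3 = c.0 | b.0 | --b--▸ t4, --c--▸ t5
  t4 = c.0 | 0 | --c--▸ t6
  t5 = 0 | b.0 | --b--▸ t6
  t6 = 0 | 0 | stopped
Executing aab from P (initial set {s0}):
  step 1 (a): {s1}
  step 2 (a): {s2}
  step 3 (b): {s3}
  ✓ P
Executing aab from Q (initial set {t0}):
  step 1 (a): {t1}
  step 2 (a): {t2}
  step 3 (b): ∅ (Q stuck)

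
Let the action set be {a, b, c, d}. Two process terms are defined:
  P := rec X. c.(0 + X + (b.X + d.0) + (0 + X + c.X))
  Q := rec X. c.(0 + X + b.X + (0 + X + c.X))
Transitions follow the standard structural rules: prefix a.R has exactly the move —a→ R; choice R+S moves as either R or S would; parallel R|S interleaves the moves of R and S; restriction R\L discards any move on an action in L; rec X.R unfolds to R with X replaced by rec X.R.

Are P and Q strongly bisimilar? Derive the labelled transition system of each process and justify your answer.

P's transition system — 3 states:
  p0 = rec X. c.(0 + X + (b.X + d.0) + (0 + X + c.X)) :: —c→ p1
  p1 = 0 + (rec X. c.(0 + X + (b.X + d.0) + (0 + X + c.X))) + (b.(rec X. c.(0 + X + (b.X + d.0) + (0 + X + c.X))) + d.0) + (0 + (rec X. c.(0 + X + (b.X + d.0) + (0 + X + c.X))) + c.(rec X. c.(0 + X + (b.X + d.0) + (0 + X + c.X)))) :: —b→ p0, —c→ p0, —c→ p1, —d→ p2
  p2 = 0 :: ·
Q's transition system — 2 states:
  q0 = rec X. c.(0 + X + b.X + (0 + X + c.X)) :: —c→ q1
  q1 = 0 + (rec X. c.(0 + X + b.X + (0 + X + c.X))) + b.(rec X. c.(0 + X + b.X + (0 + X + c.X))) + (0 + (rec X. c.(0 + X + b.X + (0 + X + c.X))) + c.(rec X. c.(0 + X + b.X + (0 + X + c.X)))) :: —b→ q0, —c→ q0, —c→ q1
Coarsest stable partition (strong bisimilarity classes):
  B0 = {p0}
  B1 = {p1}
  B2 = {p2}
  B3 = {q0}
  B4 = {q1}
p0 ∈ B0, q0 ∈ B3 → different blocks

P ≁ Q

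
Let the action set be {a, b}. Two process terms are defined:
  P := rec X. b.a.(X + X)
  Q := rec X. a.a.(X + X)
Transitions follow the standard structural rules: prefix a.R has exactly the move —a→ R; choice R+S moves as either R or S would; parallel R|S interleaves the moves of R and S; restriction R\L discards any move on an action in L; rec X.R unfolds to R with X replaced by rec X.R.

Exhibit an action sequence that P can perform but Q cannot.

LTS(P): 3 reachable states
  u0 = rec X. b.a.(X + X) | —b→ u1
  u1 = a.((rec X. b.a.(X + X)) + (rec X. b.a.(X + X))) | —a→ u2
  u2 = (rec X. b.a.(X + X)) + (rec X. b.a.(X + X)) | —b→ u1
LTS(Q): 3 reachable states
  v0 = rec X. a.a.(X + X) | —a→ v1
  v1 = a.((rec X. a.a.(X + X)) + (rec X. a.a.(X + X))) | —a→ v2
  v2 = (rec X. a.a.(X + X)) + (rec X. a.a.(X + X)) | —a→ v1
Run σ = ⟨b⟩ on P: start {u0}
  [1] b ⇒ {u1}
  P completes σ.
Run σ = ⟨b⟩ on Q: start {v0}
  [1] b ⇒ ∅ (Q stuck)

b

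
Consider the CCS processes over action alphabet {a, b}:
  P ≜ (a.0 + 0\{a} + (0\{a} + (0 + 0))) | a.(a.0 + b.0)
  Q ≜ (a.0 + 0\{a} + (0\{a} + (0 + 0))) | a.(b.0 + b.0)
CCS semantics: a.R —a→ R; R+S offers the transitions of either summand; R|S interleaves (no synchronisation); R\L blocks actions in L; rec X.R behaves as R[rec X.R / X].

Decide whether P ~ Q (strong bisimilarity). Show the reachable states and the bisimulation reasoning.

Reachable graph of P (6 states):
  p0 = (a.0 + 0\{a} + (0\{a} + (0 + 0))) | a.(a.0 + b.0) → ··a··> p1, ··a··> p2
  p1 = (a.0 + 0\{a} + (0\{a} + (0 + 0))) | (a.0 + b.0) → ··a··> p3, ··a··> p4, ··b··> p3
  p2 = 0 | a.(a.0 + b.0) → ··a··> p4
  p3 = (a.0 + 0\{a} + (0\{a} + (0 + 0))) | 0 → ··a··> p5
  p4 = 0 | (a.0 + b.0) → ··a··> p5, ··b··> p5
  p5 = 0 | 0 → (no moves)
Reachable graph of Q (6 states):
  q0 = (a.0 + 0\{a} + (0\{a} + (0 + 0))) | a.(b.0 + b.0) → ··a··> q1, ··a··> q2
  q1 = (a.0 + 0\{a} + (0\{a} + (0 + 0))) | (b.0 + b.0) → ··a··> q3, ··b··> q4
  q2 = 0 | a.(b.0 + b.0) → ··a··> q3
  q3 = 0 | (b.0 + b.0) → ··b··> q5
  q4 = (a.0 + 0\{a} + (0\{a} + (0 + 0))) | 0 → ··a··> q5
  q5 = 0 | 0 → (no moves)
Bisimilarity quotient blocks:
  B0 = {p0}
  B1 = {p1}
  B2 = {p4}
  B3 = {p5, q5}
  B4 = {p3, q4}
  B5 = {p2}
  B6 = {q0}
  B7 = {q2}
  B8 = {q3}
  B9 = {q1}
p0 ∈ B0, q0 ∈ B6 → different blocks

NO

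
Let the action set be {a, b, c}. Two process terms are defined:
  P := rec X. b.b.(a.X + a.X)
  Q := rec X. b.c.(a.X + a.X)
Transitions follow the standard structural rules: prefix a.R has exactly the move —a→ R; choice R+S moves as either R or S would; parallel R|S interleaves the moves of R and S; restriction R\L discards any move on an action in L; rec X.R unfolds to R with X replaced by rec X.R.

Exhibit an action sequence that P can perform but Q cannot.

bb

LTS(P): 3 reachable states
  u0 = rec X. b.b.(a.X + a.X) | -b-> u1
  u1 = b.(a.(rec X. b.b.(a.X + a.X)) + a.(rec X. b.b.(a.X + a.X))) | -b-> u2
  u2 = a.(rec X. b.b.(a.X + a.X)) + a.(rec X. b.b.(a.X + a.X)) | -a-> u0
LTS(Q): 3 reachable states
  v0 = rec X. b.c.(a.X + a.X) | -b-> v1
  v1 = c.(a.(rec X. b.c.(a.X + a.X)) + a.(rec X. b.c.(a.X + a.X))) | -c-> v2
  v2 = a.(rec X. b.c.(a.X + a.X)) + a.(rec X. b.c.(a.X + a.X)) | -a-> v0
Run σ = ⟨bb⟩ on P: start {u0}
  [1] b ⇒ {u1}
  [2] b ⇒ {u2}
  P completes σ.
Run σ = ⟨bb⟩ on Q: start {v0}
  [1] b ⇒ {v1}
  [2] b ⇒ no successor for Q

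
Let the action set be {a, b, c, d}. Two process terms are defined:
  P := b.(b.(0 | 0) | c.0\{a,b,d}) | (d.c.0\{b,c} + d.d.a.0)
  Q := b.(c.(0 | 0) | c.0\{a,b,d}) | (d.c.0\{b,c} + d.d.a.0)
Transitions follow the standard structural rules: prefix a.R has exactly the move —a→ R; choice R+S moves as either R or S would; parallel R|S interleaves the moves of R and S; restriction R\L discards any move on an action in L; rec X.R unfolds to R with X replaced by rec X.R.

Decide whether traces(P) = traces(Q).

P's transition system — 30 states:
  u0 = b.(b.(0 | 0) | c.0\{a,b,d}) | (d.c.0\{b,c} + d.d.a.0) ⊢ —b→ u1, —d→ u2, —d→ u3
  u1 = b.(0 | 0) | c.0\{a,b,d} | (d.c.0\{b,c} + d.d.a.0) ⊢ —b→ u4, —c→ u5, —d→ u6, —d→ u7
  u2 = b.(b.(0 | 0) | c.0\{a,b,d}) | c.0\{b,c} ⊢ —b→ u6, —c→ u8
  u3 = b.(b.(0 | 0) | c.0\{a,b,d}) | d.a.0 ⊢ —b→ u7, —d→ u9
  u4 = 0 | 0 | c.0\{a,b,d} | (d.c.0\{b,c} + d.d.a.0) ⊢ —c→ u10, —d→ u11, —d→ u12
  u5 = b.(0 | 0) | 0\{a,b,d} | (d.c.0\{b,c} + d.d.a.0) ⊢ —b→ u10, —d→ u13, —d→ u14
  u6 = b.(0 | 0) | c.0\{a,b,d} | c.0\{b,c} ⊢ —b→ u11, —c→ u13, —c→ u15
  u7 = b.(0 | 0) | c.0\{a,b,d} | d.a.0 ⊢ —b→ u12, —c→ u14, —d→ u16
  u8 = b.(b.(0 | 0) | c.0\{a,b,d}) | 0\{b,c} ⊢ —b→ u15
  u9 = b.(b.(0 | 0) | c.0\{a,b,d}) | a.0 ⊢ —a→ u17, —b→ u16
  u10 = 0 | 0 | 0\{a,b,d} | (d.c.0\{b,c} + d.d.a.0) ⊢ —d→ u18, —d→ u19
  u11 = 0 | 0 | c.0\{a,b,d} | c.0\{b,c} ⊢ —c→ u18, —c→ u20
  u12 = 0 | 0 | c.0\{a,b,d} | d.a.0 ⊢ —c→ u19, —d→ u21
  u13 = b.(0 | 0) | 0\{a,b,d} | c.0\{b,c} ⊢ —b→ u18, —c→ u22
  u14 = b.(0 | 0) | 0\{a,b,d} | d.a.0 ⊢ —b→ u19, —d→ u23
  u15 = b.(0 | 0) | c.0\{a,b,d} | 0\{b,c} ⊢ —b→ u20, —c→ u22
  u16 = b.(0 | 0) | c.0\{a,b,d} | a.0 ⊢ —a→ u24, —b→ u21, —c→ u23
  u17 = b.(b.(0 | 0) | c.0\{a,b,d}) | 0 ⊢ —b→ u24
  u18 = 0 | 0 | 0\{a,b,d} | c.0\{b,c} ⊢ —c→ u25
  u19 = 0 | 0 | 0\{a,b,d} | d.a.0 ⊢ —d→ u26
  u20 = 0 | 0 | c.0\{a,b,d} | 0\{b,c} ⊢ —c→ u25
  u21 = 0 | 0 | c.0\{a,b,d} | a.0 ⊢ —a→ u27, —c→ u26
  u22 = b.(0 | 0) | 0\{a,b,d} | 0\{b,c} ⊢ —b→ u25
  u23 = b.(0 | 0) | 0\{a,b,d} | a.0 ⊢ —a→ u28, —b→ u26
  u24 = b.(0 | 0) | c.0\{a,b,d} | 0 ⊢ —b→ u27, —c→ u28
  u25 = 0 | 0 | 0\{a,b,d} | 0\{b,c} ⊢ stopped
  u26 = 0 | 0 | 0\{a,b,d} | a.0 ⊢ —a→ u29
  u27 = 0 | 0 | c.0\{a,b,d} | 0 ⊢ —c→ u29
  u28 = b.(0 | 0) | 0\{a,b,d} | 0 ⊢ —b→ u29
  u29 = 0 | 0 | 0\{a,b,d} | 0 ⊢ stopped
Q's transition system — 30 states:
  v0 = b.(c.(0 | 0) | c.0\{a,b,d}) | (d.c.0\{b,c} + d.d.a.0) ⊢ —b→ v1, —d→ v2, —d→ v3
  v1 = c.(0 | 0) | c.0\{a,b,d} | (d.c.0\{b,c} + d.d.a.0) ⊢ —c→ v4, —c→ v5, —d→ v6, —d→ v7
  v2 = b.(c.(0 | 0) | c.0\{a,b,d}) | c.0\{b,c} ⊢ —b→ v6, —c→ v8
  v3 = b.(c.(0 | 0) | c.0\{a,b,d}) | d.a.0 ⊢ —b→ v7, —d→ v9
  v4 = 0 | 0 | c.0\{a,b,d} | (d.c.0\{b,c} + d.d.a.0) ⊢ —c→ v10, —d→ v11, —d→ v12
  v5 = c.(0 | 0) | 0\{a,b,d} | (d.c.0\{b,c} + d.d.a.0) ⊢ —c→ v10, —d→ v13, —d→ v14
  v6 = c.(0 | 0) | c.0\{a,b,d} | c.0\{b,c} ⊢ —c→ v11, —c→ v13, —c→ v15
  v7 = c.(0 | 0) | c.0\{a,b,d} | d.a.0 ⊢ —c→ v12, —c→ v14, —d→ v16
  v8 = b.(c.(0 | 0) | c.0\{a,b,d}) | 0\{b,c} ⊢ —b→ v15
  v9 = b.(c.(0 | 0) | c.0\{a,b,d}) | a.0 ⊢ —a→ v17, —b→ v16
  v10 = 0 | 0 | 0\{a,b,d} | (d.c.0\{b,c} + d.d.a.0) ⊢ —d→ v18, —d→ v19
  v11 = 0 | 0 | c.0\{a,b,d} | c.0\{b,c} ⊢ —c→ v18, —c→ v20
  v12 = 0 | 0 | c.0\{a,b,d} | d.a.0 ⊢ —c→ v19, —d→ v21
  v13 = c.(0 | 0) | 0\{a,b,d} | c.0\{b,c} ⊢ —c→ v18, —c→ v22
  v14 = c.(0 | 0) | 0\{a,b,d} | d.a.0 ⊢ —c→ v19, —d→ v23
  v15 = c.(0 | 0) | c.0\{a,b,d} | 0\{b,c} ⊢ —c→ v20, —c→ v22
  v16 = c.(0 | 0) | c.0\{a,b,d} | a.0 ⊢ —a→ v24, —c→ v21, —c→ v23
  v17 = b.(c.(0 | 0) | c.0\{a,b,d}) | 0 ⊢ —b→ v24
  v18 = 0 | 0 | 0\{a,b,d} | c.0\{b,c} ⊢ —c→ v25
  v19 = 0 | 0 | 0\{a,b,d} | d.a.0 ⊢ —d→ v26
  v20 = 0 | 0 | c.0\{a,b,d} | 0\{b,c} ⊢ —c→ v25
  v21 = 0 | 0 | c.0\{a,b,d} | a.0 ⊢ —a→ v27, —c→ v26
  v22 = c.(0 | 0) | 0\{a,b,d} | 0\{b,c} ⊢ —c→ v25
  v23 = c.(0 | 0) | 0\{a,b,d} | a.0 ⊢ —a→ v28, —c→ v26
  v24 = c.(0 | 0) | c.0\{a,b,d} | 0 ⊢ —c→ v27, —c→ v28
  v25 = 0 | 0 | 0\{a,b,d} | 0\{b,c} ⊢ stopped
  v26 = 0 | 0 | 0\{a,b,d} | a.0 ⊢ —a→ v29
  v27 = 0 | 0 | c.0\{a,b,d} | 0 ⊢ —c→ v29
  v28 = c.(0 | 0) | 0\{a,b,d} | 0 ⊢ —c→ v29
  v29 = 0 | 0 | 0\{a,b,d} | 0 ⊢ stopped
Trace ⟨bb⟩ through P, begin at {u0}:
  step 1 (b): {u1}
  step 2 (b): {u4}
  — P admits the full trace.
Trace ⟨bb⟩ through Q, begin at {v0}:
  step 1 (b): {v1}
  step 2 (b): ∅ (Q stuck)

traces(P) ≠ traces(Q) — witness ⟨bb⟩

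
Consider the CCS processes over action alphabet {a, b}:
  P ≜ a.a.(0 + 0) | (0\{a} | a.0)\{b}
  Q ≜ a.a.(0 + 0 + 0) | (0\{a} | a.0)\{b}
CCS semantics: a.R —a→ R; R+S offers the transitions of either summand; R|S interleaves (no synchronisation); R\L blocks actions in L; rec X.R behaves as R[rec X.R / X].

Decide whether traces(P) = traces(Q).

trace-equivalent

P's transition system — 6 states:
  u0 = a.a.(0 + 0) | (0\{a} | a.0)\{b} ⊢ —a→ u1, —a→ u2
  u1 = a.(0 + 0) | (0\{a} | a.0)\{b} ⊢ —a→ u3, —a→ u4
  u2 = a.a.(0 + 0) | (0\{a} | 0)\{b} ⊢ —a→ u4
  u3 = (0 + 0) | (0\{a} | a.0)\{b} ⊢ —a→ u5
  u4 = a.(0 + 0) | (0\{a} | 0)\{b} ⊢ —a→ u5
  u5 = (0 + 0) | (0\{a} | 0)\{b} ⊢ deadlocked
Q's transition system — 6 states:
  v0 = a.a.(0 + 0 + 0) | (0\{a} | a.0)\{b} ⊢ —a→ v1, —a→ v2
  v1 = a.(0 + 0 + 0) | (0\{a} | a.0)\{b} ⊢ —a→ v3, —a→ v4
  v2 = a.a.(0 + 0 + 0) | (0\{a} | 0)\{b} ⊢ —a→ v4
  v3 = (0 + 0 + 0) | (0\{a} | a.0)\{b} ⊢ —a→ v5
  v4 = a.(0 + 0 + 0) | (0\{a} | 0)\{b} ⊢ —a→ v5
  v5 = (0 + 0 + 0) | (0\{a} | 0)\{b} ⊢ deadlocked
Partition-refinement fixed point:
  B0 = {u0, v0}
  B1 = {u1, u2, v1, v2}
  B2 = {u3, u4, v3, v4}
  B3 = {u5, v5}
u0 ∈ B0, v0 ∈ B0 → same block
Bisimilar ⇒ trace-equivalent.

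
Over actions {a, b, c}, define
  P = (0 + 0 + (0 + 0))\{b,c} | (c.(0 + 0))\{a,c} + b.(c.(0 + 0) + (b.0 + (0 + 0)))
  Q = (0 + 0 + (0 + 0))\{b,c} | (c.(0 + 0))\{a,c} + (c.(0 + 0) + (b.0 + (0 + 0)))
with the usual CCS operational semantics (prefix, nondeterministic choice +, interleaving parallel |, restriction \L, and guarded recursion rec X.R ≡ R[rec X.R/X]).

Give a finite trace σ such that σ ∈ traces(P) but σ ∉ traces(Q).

Reachable graph of P (4 states):
  s0 = (0 + 0 + (0 + 0))\{b,c} | (c.(0 + 0))\{a,c} + b.(c.(0 + 0) + (b.0 + (0 + 0))) has moves =b=> s1
  s1 = c.(0 + 0) + (b.0 + (0 + 0)) has moves =b=> s2, =c=> s3
  s2 = 0 has moves (no moves)
  s3 = 0 + 0 has moves (no moves)
Reachable graph of Q (3 states):
  t0 = (0 + 0 + (0 + 0))\{b,c} | (c.(0 + 0))\{a,c} + (c.(0 + 0) + (b.0 + (0 + 0))) has moves =b=> t1, =c=> t2
  t1 = 0 has moves (no moves)
  t2 = 0 + 0 has moves (no moves)
Run σ = ⟨bb⟩ on P: start {s0}
  after b @ step 1: {s1}
  after b @ step 2: {s2}
  — P admits the full trace.
Run σ = ⟨bb⟩ on Q: start {t0}
  after b @ step 1: {t1}
  after b @ step 2: no successor for Q

bb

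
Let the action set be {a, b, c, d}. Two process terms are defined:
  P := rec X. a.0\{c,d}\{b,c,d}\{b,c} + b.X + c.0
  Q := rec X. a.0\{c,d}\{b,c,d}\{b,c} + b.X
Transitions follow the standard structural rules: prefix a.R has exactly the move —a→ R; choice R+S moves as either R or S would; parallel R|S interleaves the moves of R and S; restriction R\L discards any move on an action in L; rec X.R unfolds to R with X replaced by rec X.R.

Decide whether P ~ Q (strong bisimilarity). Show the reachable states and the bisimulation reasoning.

Reachable graph of P (3 states):
  u0 = rec X. a.0\{c,d}\{b,c,d}\{b,c} + b.X + c.0 ⊢ -a-> u1, -b-> u0, -c-> u2
  u1 = 0\{c,d}\{b,c,d}\{b,c} ⊢ stopped
  u2 = 0 ⊢ stopped
Reachable graph of Q (2 states):
  v0 = rec X. a.0\{c,d}\{b,c,d}\{b,c} + b.X ⊢ -a-> v1, -b-> v0
  v1 = 0\{c,d}\{b,c,d}\{b,c} ⊢ stopped
Coarsest stable partition (strong bisimilarity classes):
  B0 = {u0}
  B1 = {u1, u2, v1}
  B2 = {v0}
u0 ∈ B0, v0 ∈ B2 → different blocks

not bisimilar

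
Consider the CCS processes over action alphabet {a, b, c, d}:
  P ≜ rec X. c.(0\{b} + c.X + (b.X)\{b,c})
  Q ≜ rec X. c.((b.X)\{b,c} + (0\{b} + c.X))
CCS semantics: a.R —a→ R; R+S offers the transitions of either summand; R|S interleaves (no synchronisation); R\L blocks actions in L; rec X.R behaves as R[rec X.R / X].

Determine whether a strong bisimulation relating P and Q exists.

YES

LTS(P): 2 reachable states
  u0 = rec X. c.(0\{b} + c.X + (b.X)\{b,c}) :: -c-> u1
  u1 = 0\{b} + c.(rec X. c.(0\{b} + c.X + (b.X)\{b,c})) + (b.(rec X. c.(0\{b} + c.X + (b.X)\{b,c})))\{b,c} :: -c-> u0
LTS(Q): 2 reachable states
  v0 = rec X. c.((b.X)\{b,c} + (0\{b} + c.X)) :: -c-> v1
  v1 = (b.(rec X. c.((b.X)\{b,c} + (0\{b} + c.X))))\{b,c} + (0\{b} + c.(rec X. c.((b.X)\{b,c} + (0\{b} + c.X)))) :: -c-> v0
Partition-refinement fixed point:
  B0 = {u0, u1, v0, v1}
u0 ∈ B0, v0 ∈ B0 → same block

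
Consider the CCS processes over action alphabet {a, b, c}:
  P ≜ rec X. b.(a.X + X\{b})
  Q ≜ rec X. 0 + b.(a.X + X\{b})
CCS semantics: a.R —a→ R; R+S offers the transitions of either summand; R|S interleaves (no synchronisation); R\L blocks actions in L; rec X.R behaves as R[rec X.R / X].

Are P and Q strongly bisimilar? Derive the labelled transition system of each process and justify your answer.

YES

LTS(P): 2 reachable states
  u0 = rec X. b.(a.X + X\{b}) has moves —b→ u1
  u1 = a.(rec X. b.(a.X + X\{b})) + (rec X. b.(a.X + X\{b}))\{b} has moves —a→ u0
LTS(Q): 2 reachable states
  v0 = rec X. 0 + b.(a.X + X\{b}) has moves —b→ v1
  v1 = a.(rec X. 0 + b.(a.X + X\{b})) + (rec X. 0 + b.(a.X + X\{b}))\{b} has moves —a→ v0
Coarsest stable partition (strong bisimilarity classes):
  B0 = {u0, v0}
  B1 = {u1, v1}
u0 ∈ B0, v0 ∈ B0 → same block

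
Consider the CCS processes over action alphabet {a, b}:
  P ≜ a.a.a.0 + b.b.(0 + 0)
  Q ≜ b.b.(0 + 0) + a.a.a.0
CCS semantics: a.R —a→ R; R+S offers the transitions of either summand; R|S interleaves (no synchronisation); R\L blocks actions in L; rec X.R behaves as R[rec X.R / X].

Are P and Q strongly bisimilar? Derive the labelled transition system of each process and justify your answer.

P's transition system — 6 states:
  m0 = a.a.a.0 + b.b.(0 + 0) | --a--▸ m1, --b--▸ m2
  m1 = a.a.0 | --a--▸ m3
  m2 = b.(0 + 0) | --b--▸ m4
  m3 = a.0 | --a--▸ m5
  m4 = 0 + 0 | deadlocked
  m5 = 0 | deadlocked
Q's transition system — 6 states:
  n0 = b.b.(0 + 0) + a.a.a.0 | --a--▸ n1, --b--▸ n2
  n1 = a.a.0 | --a--▸ n3
  n2 = b.(0 + 0) | --b--▸ n4
  n3 = a.0 | --a--▸ n5
  n4 = 0 + 0 | deadlocked
  n5 = 0 | deadlocked
Coarsest stable partition (strong bisimilarity classes):
  B0 = {m0, n0}
  B1 = {m2, n2}
  B2 = {m4, m5, n4, n5}
  B3 = {m1, n1}
  B4 = {m3, n3}
m0 ∈ B0, n0 ∈ B0 → same block

YES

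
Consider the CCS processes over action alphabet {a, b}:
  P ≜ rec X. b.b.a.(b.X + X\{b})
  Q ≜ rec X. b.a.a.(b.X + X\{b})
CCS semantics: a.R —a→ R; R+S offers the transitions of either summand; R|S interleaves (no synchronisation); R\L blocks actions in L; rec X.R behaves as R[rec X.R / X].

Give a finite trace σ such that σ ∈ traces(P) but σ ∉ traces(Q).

LTS(P): 4 reachable states
  p0 = rec X. b.b.a.(b.X + X\{b}) → —b→ p1
  p1 = b.a.(b.(rec X. b.b.a.(b.X + X\{b})) + (rec X. b.b.a.(b.X + X\{b}))\{b}) → —b→ p2
  p2 = a.(b.(rec X. b.b.a.(b.X + X\{b})) + (rec X. b.b.a.(b.X + X\{b}))\{b}) → —a→ p3
  p3 = b.(rec X. b.b.a.(b.X + X\{b})) + (rec X. b.b.a.(b.X + X\{b}))\{b} → —b→ p0
LTS(Q): 4 reachable states
  q0 = rec X. b.a.a.(b.X + X\{b}) → —b→ q1
  q1 = a.a.(b.(rec X. b.a.a.(b.X + X\{b})) + (rec X. b.a.a.(b.X + X\{b}))\{b}) → —a→ q2
  q2 = a.(b.(rec X. b.a.a.(b.X + X\{b})) + (rec X. b.a.a.(b.X + X\{b}))\{b}) → —a→ q3
  q3 = b.(rec X. b.a.a.(b.X + X\{b})) + (rec X. b.a.a.(b.X + X\{b}))\{b} → —b→ q0
Trace ⟨bb⟩ through P, begin at {p0}:
  [1] b ⇒ {p1}
  [2] b ⇒ {p2}
  P completes σ.
Trace ⟨bb⟩ through Q, begin at {q0}:
  [1] b ⇒ {q1}
  [2] b ⇒ ∅  — Q cannot continue

bb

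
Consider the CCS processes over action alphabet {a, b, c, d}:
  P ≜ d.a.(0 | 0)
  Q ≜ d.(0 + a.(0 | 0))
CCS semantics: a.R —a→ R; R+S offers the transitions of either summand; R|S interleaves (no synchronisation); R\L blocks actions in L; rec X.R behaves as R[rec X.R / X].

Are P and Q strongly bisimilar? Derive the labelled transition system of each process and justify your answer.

LTS(P): 3 reachable states
  p0 = d.a.(0 | 0) → --d--▸ p1
  p1 = a.(0 | 0) → --a--▸ p2
  p2 = 0 | 0 → stopped
LTS(Q): 3 reachable states
  q0 = d.(0 + a.(0 | 0)) → --d--▸ q1
  q1 = 0 + a.(0 | 0) → --a--▸ q2
  q2 = 0 | 0 → stopped
Partition-refinement fixed point:
  B0 = {p0, q0}
  B1 = {p1, q1}
  B2 = {p2, q2}
p0 ∈ B0, q0 ∈ B0 → same block

bisimilar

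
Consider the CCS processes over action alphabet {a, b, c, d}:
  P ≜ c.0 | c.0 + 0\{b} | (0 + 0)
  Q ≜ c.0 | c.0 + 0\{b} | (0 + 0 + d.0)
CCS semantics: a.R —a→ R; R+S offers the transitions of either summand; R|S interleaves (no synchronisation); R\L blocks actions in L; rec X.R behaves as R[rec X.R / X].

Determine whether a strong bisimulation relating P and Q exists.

NO

P's transition system — 4 states:
  s0 = c.0 | c.0 + 0\{b} | (0 + 0) :: --c--▸ s1, --c--▸ s2
  s1 = 0 | c.0 :: --c--▸ s3
  s2 = c.0 | 0 :: --c--▸ s3
  s3 = 0 | 0 :: (no moves)
Q's transition system — 5 states:
  t0 = c.0 | c.0 + 0\{b} | (0 + 0 + d.0) :: --c--▸ t1, --c--▸ t2, --d--▸ t3
  t1 = 0 | c.0 :: --c--▸ t4
  t2 = c.0 | 0 :: --c--▸ t4
  t3 = 0\{b} | 0 :: (no moves)
  t4 = 0 | 0 :: (no moves)
Bisimilarity quotient blocks:
  B0 = {s0}
  B1 = {s1, s2, t1, t2}
  B2 = {s3, t3, t4}
  B3 = {t0}
s0 ∈ B0, t0 ∈ B3 → different blocks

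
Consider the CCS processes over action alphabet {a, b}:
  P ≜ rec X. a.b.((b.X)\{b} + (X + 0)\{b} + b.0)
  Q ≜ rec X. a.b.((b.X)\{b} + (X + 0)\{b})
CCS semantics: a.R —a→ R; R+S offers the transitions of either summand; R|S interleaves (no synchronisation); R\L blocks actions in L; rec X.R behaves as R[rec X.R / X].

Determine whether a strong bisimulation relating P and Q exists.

LTS(P): 5 reachable states
  s0 = rec X. a.b.((b.X)\{b} + (X + 0)\{b} + b.0) → ··a··> s1
  s1 = b.((b.(rec X. a.b.((b.X)\{b} + (X + 0)\{b} + b.0)))\{b} + ((rec X. a.b.((b.X)\{b} + (X + 0)\{b} + b.0)) + 0)\{b} + b.0) → ··b··> s2
  s2 = (b.(rec X. a.b.((b.X)\{b} + (X + 0)\{b} + b.0)))\{b} + ((rec X. a.b.((b.X)\{b} + (X + 0)\{b} + b.0)) + 0)\{b} + b.0 → ··a··> s3, ··b··> s4
  s3 = (b.((b.(rec X. a.b.((b.X)\{b} + (X + 0)\{b} + b.0)))\{b} + ((rec X. a.b.((b.X)\{b} + (X + 0)\{b} + b.0)) + 0)\{b} + b.0))\{b} → ∅
  s4 = 0 → ∅
LTS(Q): 4 reachable states
  t0 = rec X. a.b.((b.X)\{b} + (X + 0)\{b}) → ··a··> t1
  t1 = b.((b.(rec X. a.b.((b.X)\{b} + (X + 0)\{b})))\{b} + ((rec X. a.b.((b.X)\{b} + (X + 0)\{b})) + 0)\{b}) → ··b··> t2
  t2 = (b.(rec X. a.b.((b.X)\{b} + (X + 0)\{b})))\{b} + ((rec X. a.b.((b.X)\{b} + (X + 0)\{b})) + 0)\{b} → ··a··> t3
  t3 = (b.((b.(rec X. a.b.((b.X)\{b} + (X + 0)\{b})))\{b} + ((rec X. a.b.((b.X)\{b} + (X + 0)\{b})) + 0)\{b}))\{b} → ∅
Partition-refinement fixed point:
  B0 = {s0}
  B1 = {s1}
  B2 = {s2}
  B3 = {s3, s4, t3}
  B4 = {t0}
  B5 = {t1}
  B6 = {t2}
s0 ∈ B0, t0 ∈ B4 → different blocks

P ≁ Q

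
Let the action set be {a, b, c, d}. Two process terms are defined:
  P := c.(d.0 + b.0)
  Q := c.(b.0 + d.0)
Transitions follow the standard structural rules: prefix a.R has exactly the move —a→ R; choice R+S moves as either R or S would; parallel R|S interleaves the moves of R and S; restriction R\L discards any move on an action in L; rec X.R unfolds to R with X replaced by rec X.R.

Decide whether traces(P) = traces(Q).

P's transition system — 3 states:
  u0 = c.(d.0 + b.0) ⊢ —c→ u1
  u1 = d.0 + b.0 ⊢ —b→ u2, —d→ u2
  u2 = 0 ⊢ (no moves)
Q's transition system — 3 states:
  v0 = c.(b.0 + d.0) ⊢ —c→ v1
  v1 = b.0 + d.0 ⊢ —b→ v2, —d→ v2
  v2 = 0 ⊢ (no moves)
Partition-refinement fixed point:
  B0 = {u0, v0}
  B1 = {u1, v1}
  B2 = {u2, v2}
u0 ∈ B0, v0 ∈ B0 → same block
Bisimilar ⇒ trace-equivalent.

YES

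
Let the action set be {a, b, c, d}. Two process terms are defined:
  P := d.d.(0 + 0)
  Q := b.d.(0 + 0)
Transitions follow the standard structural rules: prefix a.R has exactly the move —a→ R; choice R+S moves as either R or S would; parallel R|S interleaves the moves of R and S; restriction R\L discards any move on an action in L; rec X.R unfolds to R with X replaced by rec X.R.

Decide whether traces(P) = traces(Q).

traces(P) ≠ traces(Q) — witness ⟨d⟩

Reachable graph of P (3 states):
  u0 = d.d.(0 + 0) → --d--▸ u1
  u1 = d.(0 + 0) → --d--▸ u2
  u2 = 0 + 0 → (no moves)
Reachable graph of Q (3 states):
  v0 = b.d.(0 + 0) → --b--▸ v1
  v1 = d.(0 + 0) → --d--▸ v2
  v2 = 0 + 0 → (no moves)
Run σ = ⟨d⟩ on P: start {u0}
  step 1 (d): {u1}
  — P admits the full trace.
Run σ = ⟨d⟩ on Q: start {v0}
  step 1 (d): ∅  — Q cannot continue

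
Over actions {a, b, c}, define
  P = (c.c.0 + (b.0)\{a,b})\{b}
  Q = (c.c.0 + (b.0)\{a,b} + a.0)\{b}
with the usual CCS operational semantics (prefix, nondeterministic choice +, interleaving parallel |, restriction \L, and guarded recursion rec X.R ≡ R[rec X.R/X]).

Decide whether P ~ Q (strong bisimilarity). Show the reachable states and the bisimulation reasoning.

NO

LTS(P): 3 reachable states
  s0 = (c.c.0 + (b.0)\{a,b})\{b} → ··c··> s1
  s1 = (c.0)\{b} → ··c··> s2
  s2 = 0\{b} → (no moves)
LTS(Q): 3 reachable states
  t0 = (c.c.0 + (b.0)\{a,b} + a.0)\{b} → ··a··> t1, ··c··> t2
  t1 = 0\{b} → (no moves)
  t2 = (c.0)\{b} → ··c··> t1
Bisimilarity quotient blocks:
  B0 = {s0}
  B1 = {s1, t2}
  B2 = {s2, t1}
  B3 = {t0}
s0 ∈ B0, t0 ∈ B3 → different blocks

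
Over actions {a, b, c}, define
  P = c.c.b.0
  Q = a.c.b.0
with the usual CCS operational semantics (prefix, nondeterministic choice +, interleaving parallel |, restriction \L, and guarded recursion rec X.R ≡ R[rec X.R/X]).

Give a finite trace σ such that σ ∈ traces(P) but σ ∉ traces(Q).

P's transition system — 4 states:
  p0 = c.c.b.0 → ··c··> p1
  p1 = c.b.0 → ··c··> p2
  p2 = b.0 → ··b··> p3
  p3 = 0 → (no moves)
Q's transition system — 4 states:
  q0 = a.c.b.0 → ··a··> q1
  q1 = c.b.0 → ··c··> q2
  q2 = b.0 → ··b··> q3
  q3 = 0 → (no moves)
Run σ = ⟨c⟩ on P: start {p0}
  [1] c ⇒ {p1}
  P completes σ.
Run σ = ⟨c⟩ on Q: start {q0}
  [1] c ⇒ ∅ (Q stuck)

c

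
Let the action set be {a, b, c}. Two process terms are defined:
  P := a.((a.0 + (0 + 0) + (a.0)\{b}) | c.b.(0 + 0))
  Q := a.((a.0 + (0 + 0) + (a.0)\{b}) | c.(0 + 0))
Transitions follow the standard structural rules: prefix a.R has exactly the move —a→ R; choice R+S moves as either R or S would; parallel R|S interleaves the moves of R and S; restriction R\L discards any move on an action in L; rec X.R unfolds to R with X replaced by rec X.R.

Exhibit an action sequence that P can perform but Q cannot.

acb

LTS(P): 10 reachable states
  s0 = a.((a.0 + (0 + 0) + (a.0)\{b}) | c.b.(0 + 0)) ⊢ —a→ s1
  s1 = (a.0 + (0 + 0) + (a.0)\{b}) | c.b.(0 + 0) ⊢ —a→ s2, —a→ s3, —c→ s4
  s2 = 0 | c.b.(0 + 0) ⊢ —c→ s5
  s3 = 0\{b} | c.b.(0 + 0) ⊢ —c→ s6
  s4 = (a.0 + (0 + 0) + (a.0)\{b}) | b.(0 + 0) ⊢ —a→ s5, —a→ s6, —b→ s7
  s5 = 0 | b.(0 + 0) ⊢ —b→ s8
  s6 = 0\{b} | b.(0 + 0) ⊢ —b→ s9
  s7 = (a.0 + (0 + 0) + (a.0)\{b}) | (0 + 0) ⊢ —a→ s8, —a→ s9
  s8 = 0 | (0 + 0) ⊢ ·
  s9 = 0\{b} | (0 + 0) ⊢ ·
LTS(Q): 7 reachable states
  t0 = a.((a.0 + (0 + 0) + (a.0)\{b}) | c.(0 + 0)) ⊢ —a→ t1
  t1 = (a.0 + (0 + 0) + (a.0)\{b}) | c.(0 + 0) ⊢ —a→ t2, —a→ t3, —c→ t4
  t2 = 0 | c.(0 + 0) ⊢ —c→ t5
  t3 = 0\{b} | c.(0 + 0) ⊢ —c→ t6
  t4 = (a.0 + (0 + 0) + (a.0)\{b}) | (0 + 0) ⊢ —a→ t5, —a→ t6
  t5 = 0 | (0 + 0) ⊢ ·
  t6 = 0\{b} | (0 + 0) ⊢ ·
Run σ = ⟨acb⟩ on P: start {s0}
  step 1 (a): {s1}
  step 2 (c): {s4}
  step 3 (b): {s7}
  — P admits the full trace.
Run σ = ⟨acb⟩ on Q: start {t0}
  step 1 (a): {t1}
  step 2 (c): {t4}
  step 3 (b): ∅ (Q stuck)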